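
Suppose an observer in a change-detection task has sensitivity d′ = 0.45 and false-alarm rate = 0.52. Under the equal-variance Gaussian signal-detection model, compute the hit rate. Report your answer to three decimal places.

hit rate = 0.692

z(false-alarm rate) = z(0.52) = 0.0502
z(H) = z(FA) + d' = 0.0502 + 0.45 = 0.5002
hit rate = Φ(0.5002) = 0.6915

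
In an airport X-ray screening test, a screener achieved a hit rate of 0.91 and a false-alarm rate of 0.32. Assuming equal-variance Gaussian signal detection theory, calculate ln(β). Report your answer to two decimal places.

z(0.91) = 1.341, z(0.32) = -0.468
ln β = −½·[z(H)² − z(FA)²] = −0.5 × (1.798 − 0.219) = -0.7895

ln β = -0.79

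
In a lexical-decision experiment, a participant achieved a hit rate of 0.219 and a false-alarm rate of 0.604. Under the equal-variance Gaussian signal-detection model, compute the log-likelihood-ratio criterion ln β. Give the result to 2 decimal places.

ln β = -0.27

z(H) = z(0.219) = -0.776
z(FA) = z(0.604) = 0.264
ln β = −½·[z(H)² − z(FA)²] = −0.5 × (0.602 − 0.070) = -0.266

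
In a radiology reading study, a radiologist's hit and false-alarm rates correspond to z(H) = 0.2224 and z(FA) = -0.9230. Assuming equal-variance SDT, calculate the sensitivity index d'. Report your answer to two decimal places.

d' = 1.15

d' = z(H) − z(FA) = 0.2224 − (-0.9230) = 1.1454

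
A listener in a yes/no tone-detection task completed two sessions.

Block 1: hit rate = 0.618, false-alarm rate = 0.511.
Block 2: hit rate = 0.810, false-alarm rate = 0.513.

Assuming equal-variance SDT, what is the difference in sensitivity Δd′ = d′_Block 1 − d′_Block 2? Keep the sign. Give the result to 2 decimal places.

Δd′ = -0.57

Block 1: z(0.618) = 0.300, z(0.511) = 0.028, d' = 0.272
Block 2: z(0.810) = 0.878, z(0.513) = 0.033, d' = 0.845
Δd' = d'_Block 1 − d'_Block 2 = 0.272 − 0.845 = -0.573
Block 2 has the higher sensitivity.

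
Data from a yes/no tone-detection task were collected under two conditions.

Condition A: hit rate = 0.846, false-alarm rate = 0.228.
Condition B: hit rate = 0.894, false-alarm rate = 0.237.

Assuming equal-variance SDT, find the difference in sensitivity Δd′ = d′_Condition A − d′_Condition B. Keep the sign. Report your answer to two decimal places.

Condition A: z(0.846) = 1.019, z(0.228) = -0.745, d' = 1.764
Condition B: z(0.894) = 1.248, z(0.237) = -0.716, d' = 1.964
Δd' = d'_Condition A − d'_Condition B = 1.764 − 1.964 = -0.200
Condition B has the higher sensitivity.

Δd′ = -0.20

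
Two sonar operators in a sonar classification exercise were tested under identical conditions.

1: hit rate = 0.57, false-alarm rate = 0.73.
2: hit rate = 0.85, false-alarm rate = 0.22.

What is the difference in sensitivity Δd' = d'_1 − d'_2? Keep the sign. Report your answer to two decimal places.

Δd' = -2.25

1: z(0.57) = 0.176, z(0.73) = 0.613, d' = -0.437
2: z(0.85) = 1.036, z(0.22) = -0.772, d' = 1.808
Δd' = d'_1 − d'_2 = -0.437 − 1.808 = -2.245
2 has the higher sensitivity.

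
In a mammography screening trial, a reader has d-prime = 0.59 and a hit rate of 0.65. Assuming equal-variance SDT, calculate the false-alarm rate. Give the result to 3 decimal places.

false-alarm rate = 0.419

z(hit rate) = z(0.65) = 0.3853
z(FA) = z(H) − d' = 0.3853 − 0.59 = -0.2047
false-alarm rate = Φ(-0.2047) = 0.4189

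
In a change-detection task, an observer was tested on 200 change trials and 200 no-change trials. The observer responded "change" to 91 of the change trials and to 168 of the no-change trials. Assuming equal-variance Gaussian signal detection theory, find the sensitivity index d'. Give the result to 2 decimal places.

d' = -1.11

H = 91/200 = 0.4550
FA = 168/200 = 0.8400
z(0.4550) = -0.113, z(0.8400) = 0.994
d' = z(H) − z(FA) = -0.113 − 0.994 = -1.107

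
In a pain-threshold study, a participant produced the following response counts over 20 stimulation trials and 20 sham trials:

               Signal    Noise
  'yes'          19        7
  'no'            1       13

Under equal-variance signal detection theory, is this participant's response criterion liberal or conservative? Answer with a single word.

z(H) = 1.645, z(FA) = -0.385
c = −½·(z(H) + z(FA)) = -0.630
c < 0 → liberal criterion (biased toward responding “yes”).

liberal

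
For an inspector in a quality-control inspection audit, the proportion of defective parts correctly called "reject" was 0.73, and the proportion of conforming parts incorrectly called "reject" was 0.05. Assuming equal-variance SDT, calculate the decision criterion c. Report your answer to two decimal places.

z(H) = z(0.73) = 0.613
z(FA) = z(0.05) = -1.645
c = −½·[z(H) + z(FA)] = −0.5 × (0.613 + (-1.645)) = 0.516
c > 0: the inspector has a conservative response bias.

c = 0.52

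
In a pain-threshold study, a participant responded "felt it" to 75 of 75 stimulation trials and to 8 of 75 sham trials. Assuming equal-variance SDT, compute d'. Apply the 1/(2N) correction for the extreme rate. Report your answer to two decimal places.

The hit rate is 75/75 = 1, so apply the 1/(2N) correction: H → 1 − 1/(2·75) = 0.99333.
z(H) = z(0.99333) = 2.475
z(FA) = z(0.10667) = -1.244
d' = 2.475 − (-1.244) = 3.719

d' = 3.72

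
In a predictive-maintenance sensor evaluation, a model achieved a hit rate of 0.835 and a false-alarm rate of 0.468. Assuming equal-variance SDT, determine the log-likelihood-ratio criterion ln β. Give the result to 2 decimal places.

z(H) = z(0.835) = 0.974
z(FA) = z(0.468) = -0.080
ln β = −½·[z(H)² − z(FA)²] = −0.5 × (0.949 − 0.006) = -0.4715

ln β = -0.47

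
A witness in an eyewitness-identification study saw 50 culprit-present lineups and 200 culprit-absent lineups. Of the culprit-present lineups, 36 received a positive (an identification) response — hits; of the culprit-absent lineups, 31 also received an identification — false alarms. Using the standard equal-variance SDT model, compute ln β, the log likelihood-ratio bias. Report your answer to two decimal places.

H = 36/50 = 0.7200
FA = 31/200 = 0.1550
Φ⁻¹(0.7200) = 0.583, Φ⁻¹(0.1550) = -1.015
ln β = −½·[z(H)² − z(FA)²] = −0.5 × (0.340 − 1.030) = 0.345

ln β = 0.35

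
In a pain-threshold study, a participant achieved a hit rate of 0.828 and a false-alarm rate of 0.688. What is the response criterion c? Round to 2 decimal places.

c = -0.72

z(H) = z(0.828) = 0.946
z(FA) = z(0.688) = 0.490
c = −½·[z(H) + z(FA)] = −0.5 × (0.946 + 0.490) = -0.718
c < 0: the participant has a liberal response bias.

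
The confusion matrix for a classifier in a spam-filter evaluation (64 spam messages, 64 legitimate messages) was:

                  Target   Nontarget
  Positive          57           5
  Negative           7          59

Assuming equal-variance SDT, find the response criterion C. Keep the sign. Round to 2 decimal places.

C = 0.09

H = 57/64 = 0.8906
FA = 5/64 = 0.0781
Φ⁻¹(H) = 1.2297
Φ⁻¹(FA) = -1.4180
c = −½·[z(H) + z(FA)] = −0.5 × (1.2297 + (-1.4180)) = 0.09415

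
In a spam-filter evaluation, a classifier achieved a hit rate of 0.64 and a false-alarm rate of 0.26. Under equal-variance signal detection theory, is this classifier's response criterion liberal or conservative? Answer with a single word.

z(H) = 0.358, z(FA) = -0.643
c = −½·(z(H) + z(FA)) = 0.1425
c > 0 → conservative criterion (biased toward responding “no”).

conservative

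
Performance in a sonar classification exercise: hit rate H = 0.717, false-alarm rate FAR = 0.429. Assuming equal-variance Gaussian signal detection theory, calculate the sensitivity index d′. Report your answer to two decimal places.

d′ = 0.75

z(H) = 0.574
z(FA) = -0.179
d' = z(H) − z(FA) = 0.574 − (-0.179) = 0.753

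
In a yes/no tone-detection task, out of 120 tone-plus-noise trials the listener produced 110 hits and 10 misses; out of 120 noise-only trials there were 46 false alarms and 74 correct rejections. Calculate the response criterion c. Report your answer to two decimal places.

H = 110/120 = 0.9167
FA = 46/120 = 0.3833
z(0.9167) = 1.3832, z(0.3833) = -0.2968
c = −½·[z(H) + z(FA)] = −0.5 × (1.3832 + (-0.2968)) = -0.5432
c < 0: the listener has a liberal response bias.

c = -0.54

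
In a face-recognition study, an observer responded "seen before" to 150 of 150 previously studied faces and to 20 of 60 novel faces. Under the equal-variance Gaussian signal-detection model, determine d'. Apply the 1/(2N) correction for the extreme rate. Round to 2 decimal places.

The hit rate is 150/150 = 1, so apply the 1/(2N) correction: H → 1 − 1/(2·150) = 0.99667.
z(H) = z(0.99667) = 2.713
z(FA) = z(0.33333) = -0.431
d' = 2.713 − (-0.431) = 3.144

d' = 3.14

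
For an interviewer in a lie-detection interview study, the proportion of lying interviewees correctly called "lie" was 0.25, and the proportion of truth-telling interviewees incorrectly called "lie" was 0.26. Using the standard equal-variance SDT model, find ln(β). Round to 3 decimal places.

ln β = -0.021

z(H) = z(0.25) = -0.6745
z(FA) = z(0.26) = -0.6433
ln β = −½·[z(H)² − z(FA)²] = −0.5 × (0.4550 − 0.4138) = -0.0206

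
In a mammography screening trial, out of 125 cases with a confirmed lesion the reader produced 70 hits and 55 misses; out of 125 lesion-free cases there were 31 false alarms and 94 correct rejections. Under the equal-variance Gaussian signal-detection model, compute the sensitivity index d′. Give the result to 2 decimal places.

d′ = 0.83

H = 70/125 = 0.5600
FA = 31/125 = 0.2480
z(H) = 0.151
z(FA) = -0.681
d' = z(H) − z(FA) = 0.151 − (-0.681) = 0.832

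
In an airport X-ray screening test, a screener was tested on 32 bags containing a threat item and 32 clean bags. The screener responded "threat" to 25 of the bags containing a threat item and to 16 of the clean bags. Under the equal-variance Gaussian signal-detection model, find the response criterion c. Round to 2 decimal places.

c = -0.39

H = 25/32 = 0.7812
FA = 16/32 = 0.5000
z(0.7812) = 0.776, z(0.5000) = 0.000
c = −½·[z(H) + z(FA)] = −0.5 × (0.776 + 0.000) = -0.388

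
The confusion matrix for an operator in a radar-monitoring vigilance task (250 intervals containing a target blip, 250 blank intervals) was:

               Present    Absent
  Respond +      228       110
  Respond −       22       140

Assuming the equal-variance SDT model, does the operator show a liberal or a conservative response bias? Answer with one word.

liberal

z(H) = 1.353, z(FA) = -0.151
c = −½·(z(H) + z(FA)) = -0.601
c < 0 → liberal criterion (biased toward responding “yes”).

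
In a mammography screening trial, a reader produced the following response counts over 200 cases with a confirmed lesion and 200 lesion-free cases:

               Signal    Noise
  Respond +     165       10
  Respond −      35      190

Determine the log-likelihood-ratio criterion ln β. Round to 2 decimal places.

H = 165/200 = 0.8250
FA = 10/200 = 0.0500
Φ⁻¹(H) = Φ⁻¹(0.8250) = 0.935
Φ⁻¹(FA) = Φ⁻¹(0.0500) = -1.645
ln β = −½·[z(H)² − z(FA)²] = −0.5 × (0.874 − 2.706) = 0.916

ln β = 0.92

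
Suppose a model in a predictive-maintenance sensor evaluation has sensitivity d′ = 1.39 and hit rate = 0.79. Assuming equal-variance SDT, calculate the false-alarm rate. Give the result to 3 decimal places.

false-alarm rate = 0.280

z(hit rate) = z(0.79) = 0.8064
z(FA) = z(H) − d' = 0.8064 − 1.39 = -0.5836
false-alarm rate = Φ(-0.5836) = 0.2797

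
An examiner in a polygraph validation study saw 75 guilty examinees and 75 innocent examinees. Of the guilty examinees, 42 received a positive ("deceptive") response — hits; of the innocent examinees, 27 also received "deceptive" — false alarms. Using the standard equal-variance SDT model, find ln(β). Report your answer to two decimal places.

ln β = 0.05

H = 42/75 = 0.5600
FA = 27/75 = 0.3600
z(H) = z(0.5600) = 0.151
z(FA) = z(0.3600) = -0.358
ln β = −½·[z(H)² − z(FA)²] = −0.5 × (0.023 − 0.128) = 0.0525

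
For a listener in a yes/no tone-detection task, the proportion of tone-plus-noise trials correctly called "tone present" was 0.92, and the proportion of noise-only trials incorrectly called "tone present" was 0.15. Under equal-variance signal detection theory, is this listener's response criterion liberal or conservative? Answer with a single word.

liberal

z(H) = 1.405, z(FA) = -1.036
c = −½·(z(H) + z(FA)) = -0.1845
c < 0 → liberal criterion (biased toward responding “yes”).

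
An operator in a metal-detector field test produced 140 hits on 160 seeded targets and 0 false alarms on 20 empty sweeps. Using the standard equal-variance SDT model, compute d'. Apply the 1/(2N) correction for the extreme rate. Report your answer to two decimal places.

d' = 3.11

The false-alarm rate is 0/20 = 0, so apply the 1/(2N) correction: FA → 1/(2·20) = 0.02500.
z(H) = z(0.87500) = 1.150
z(FA) = z(0.02500) = -1.960
d' = 1.150 − (-1.960) = 3.110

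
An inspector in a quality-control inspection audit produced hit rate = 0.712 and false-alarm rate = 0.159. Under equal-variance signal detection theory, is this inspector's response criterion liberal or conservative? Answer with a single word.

conservative

z(H) = 0.559, z(FA) = -0.999
c = −½·(z(H) + z(FA)) = 0.220
c > 0 → conservative criterion (biased toward responding “no”).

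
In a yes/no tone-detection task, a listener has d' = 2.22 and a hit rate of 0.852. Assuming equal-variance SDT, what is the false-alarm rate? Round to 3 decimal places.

z(hit rate) = z(0.852) = 1.0450
z(FA) = z(H) − d' = 1.0450 − 2.22 = -1.1750
false-alarm rate = Φ(-1.1750) = 0.1200

false-alarm rate = 0.120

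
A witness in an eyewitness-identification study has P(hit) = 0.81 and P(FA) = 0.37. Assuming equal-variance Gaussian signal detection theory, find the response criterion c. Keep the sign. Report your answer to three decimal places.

c = -0.273

Φ⁻¹(H) = Φ⁻¹(0.81) = 0.8779
Φ⁻¹(FA) = Φ⁻¹(0.37) = -0.3319
c = −½·[z(H) + z(FA)] = −0.5 × (0.8779 + (-0.3319)) = -0.2730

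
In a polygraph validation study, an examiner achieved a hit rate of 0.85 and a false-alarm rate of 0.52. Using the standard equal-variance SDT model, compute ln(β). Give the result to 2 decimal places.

z(H) = z(0.85) = 1.036
z(FA) = z(0.52) = 0.050
ln β = −½·[z(H)² − z(FA)²] = −0.5 × (1.073 − 0.003) = -0.535

ln β = -0.54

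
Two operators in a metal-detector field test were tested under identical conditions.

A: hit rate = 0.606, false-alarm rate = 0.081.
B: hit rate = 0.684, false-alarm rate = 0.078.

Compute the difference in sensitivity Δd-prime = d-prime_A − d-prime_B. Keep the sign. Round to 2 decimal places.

A: z(0.606) = 0.269, z(0.081) = -1.398, d' = 1.667
B: z(0.684) = 0.479, z(0.078) = -1.419, d' = 1.898
Δd' = d'_A − d'_B = 1.667 − 1.898 = -0.231
B has the higher sensitivity.

Δd-prime = -0.23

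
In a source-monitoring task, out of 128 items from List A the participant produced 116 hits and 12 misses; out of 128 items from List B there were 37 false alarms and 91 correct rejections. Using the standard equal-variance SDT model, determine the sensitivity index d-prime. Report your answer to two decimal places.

H = 116/128 = 0.9062
FA = 37/128 = 0.2891
Φ⁻¹(0.9062) = 1.3177, Φ⁻¹(0.2891) = -0.5560
d' = z(H) − z(FA) = 1.3177 − (-0.5560) = 1.8737

d-prime = 1.87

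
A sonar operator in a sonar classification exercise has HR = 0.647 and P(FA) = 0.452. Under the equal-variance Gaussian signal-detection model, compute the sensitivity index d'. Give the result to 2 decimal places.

z(H) = z(0.647) = 0.377
z(FA) = z(0.452) = -0.121
d' = z(H) − z(FA) = 0.377 − (-0.121) = 0.498

d' = 0.50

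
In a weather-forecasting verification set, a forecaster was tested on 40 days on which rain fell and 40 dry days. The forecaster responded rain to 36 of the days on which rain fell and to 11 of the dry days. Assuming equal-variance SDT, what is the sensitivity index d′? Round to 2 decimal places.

H = 36/40 = 0.9000
FA = 11/40 = 0.2750
z(H) = 1.2816
z(FA) = -0.5978
d' = z(H) − z(FA) = 1.2816 − (-0.5978) = 1.8794

d′ = 1.88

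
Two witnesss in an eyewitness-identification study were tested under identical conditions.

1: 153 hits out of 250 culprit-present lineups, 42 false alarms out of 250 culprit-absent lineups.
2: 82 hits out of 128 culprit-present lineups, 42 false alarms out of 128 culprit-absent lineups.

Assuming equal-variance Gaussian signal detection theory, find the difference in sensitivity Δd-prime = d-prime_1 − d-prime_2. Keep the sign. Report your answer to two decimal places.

1: z(0.6120) = 0.285, z(0.1680) = -0.962, d' = 1.247
2: z(0.6406) = 0.360, z(0.3281) = -0.445, d' = 0.805
Δd' = d'_1 − d'_2 = 1.247 − 0.805 = 0.442
1 has the higher sensitivity.

Δd-prime = 0.44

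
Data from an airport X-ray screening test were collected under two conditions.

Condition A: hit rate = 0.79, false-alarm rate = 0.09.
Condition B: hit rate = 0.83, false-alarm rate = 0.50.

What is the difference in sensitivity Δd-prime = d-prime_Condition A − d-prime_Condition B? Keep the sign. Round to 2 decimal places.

Condition A: z(0.79) = 0.806, z(0.09) = -1.341, d' = 2.147
Condition B: z(0.83) = 0.954, z(0.50) = 0.000, d' = 0.954
Δd' = d'_Condition A − d'_Condition B = 2.147 − 0.954 = 1.193
Condition A has the higher sensitivity.

Δd-prime = 1.19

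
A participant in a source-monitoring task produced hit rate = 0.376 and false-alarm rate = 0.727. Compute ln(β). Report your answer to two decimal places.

Φ⁻¹(H) = Φ⁻¹(0.376) = -0.316
Φ⁻¹(FA) = Φ⁻¹(0.727) = 0.604
ln β = −½·[z(H)² − z(FA)²] = −0.5 × (0.100 − 0.365) = 0.1325

ln β = 0.13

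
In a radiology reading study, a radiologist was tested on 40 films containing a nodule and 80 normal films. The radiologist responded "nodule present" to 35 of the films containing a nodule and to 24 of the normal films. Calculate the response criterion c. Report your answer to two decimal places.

c = -0.31

H = 35/40 = 0.8750
FA = 24/80 = 0.3000
z(H) = 1.150
z(FA) = -0.524
c = −½·[z(H) + z(FA)] = −0.5 × (1.150 + (-0.524)) = -0.313
c < 0: the radiologist has a liberal response bias.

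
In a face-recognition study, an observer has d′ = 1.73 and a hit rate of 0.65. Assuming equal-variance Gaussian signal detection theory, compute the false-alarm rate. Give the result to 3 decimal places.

z(hit rate) = z(0.65) = 0.3853
z(FA) = z(H) − d' = 0.3853 − 1.73 = -1.3447
false-alarm rate = Φ(-1.3447) = 0.0894

false-alarm rate = 0.089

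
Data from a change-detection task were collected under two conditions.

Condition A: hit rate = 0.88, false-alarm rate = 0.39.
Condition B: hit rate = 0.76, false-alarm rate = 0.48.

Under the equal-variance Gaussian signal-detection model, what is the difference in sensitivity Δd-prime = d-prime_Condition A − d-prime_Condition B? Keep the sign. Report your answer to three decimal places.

Δd-prime = 0.698

Condition A: z(0.88) = 1.1750, z(0.39) = -0.2793, d' = 1.4543
Condition B: z(0.76) = 0.7063, z(0.48) = -0.0502, d' = 0.7565
Δd' = d'_Condition A − d'_Condition B = 1.4543 − 0.7565 = 0.6978
Condition A has the higher sensitivity.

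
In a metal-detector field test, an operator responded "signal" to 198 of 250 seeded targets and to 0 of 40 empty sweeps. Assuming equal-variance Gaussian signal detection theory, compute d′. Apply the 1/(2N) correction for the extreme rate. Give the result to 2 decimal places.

The false-alarm rate is 0/40 = 0, so apply the 1/(2N) correction: FA → 1/(2·40) = 0.01250.
z(H) = z(0.79200) = 0.813
z(FA) = z(0.01250) = -2.241
d' = 0.813 − (-2.241) = 3.054

d′ = 3.05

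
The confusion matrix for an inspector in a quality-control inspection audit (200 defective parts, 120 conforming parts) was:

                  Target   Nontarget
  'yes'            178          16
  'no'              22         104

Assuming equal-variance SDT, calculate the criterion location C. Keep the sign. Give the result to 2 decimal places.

H = 178/200 = 0.8900
FA = 16/120 = 0.1333
Φ⁻¹(0.8900) = 1.227, Φ⁻¹(0.1333) = -1.111
c = −½·[z(H) + z(FA)] = −0.5 × (1.227 + (-1.111)) = -0.058

C = -0.06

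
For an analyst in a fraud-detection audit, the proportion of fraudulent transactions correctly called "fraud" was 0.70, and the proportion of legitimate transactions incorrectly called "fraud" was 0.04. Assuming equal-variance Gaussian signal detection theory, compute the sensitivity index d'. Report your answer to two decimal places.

d' = 2.28

z(H) = z(0.70) = 0.524
z(FA) = z(0.04) = -1.751
d' = z(H) − z(FA) = 0.524 − (-1.751) = 2.275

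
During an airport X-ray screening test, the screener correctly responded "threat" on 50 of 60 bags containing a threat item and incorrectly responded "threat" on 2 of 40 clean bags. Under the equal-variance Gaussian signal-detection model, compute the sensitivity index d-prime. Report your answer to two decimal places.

d-prime = 2.61

H = 50/60 = 0.8333
FA = 2/40 = 0.0500
z(H) = 0.9673
z(FA) = -1.6449
d' = z(H) − z(FA) = 0.9673 − (-1.6449) = 2.6122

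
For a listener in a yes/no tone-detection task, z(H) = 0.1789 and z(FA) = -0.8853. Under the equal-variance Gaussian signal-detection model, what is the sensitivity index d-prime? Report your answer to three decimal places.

d-prime = 1.064

d' = z(H) − z(FA) = 0.1789 − (-0.8853) = 1.0642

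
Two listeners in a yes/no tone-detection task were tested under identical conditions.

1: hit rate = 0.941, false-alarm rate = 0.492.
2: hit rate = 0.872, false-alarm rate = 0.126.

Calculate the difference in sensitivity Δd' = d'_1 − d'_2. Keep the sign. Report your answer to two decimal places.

Δd' = -0.70

1: z(0.941) = 1.563, z(0.492) = -0.020, d' = 1.583
2: z(0.872) = 1.136, z(0.126) = -1.146, d' = 2.282
Δd' = d'_1 − d'_2 = 1.583 − 2.282 = -0.699
2 has the higher sensitivity.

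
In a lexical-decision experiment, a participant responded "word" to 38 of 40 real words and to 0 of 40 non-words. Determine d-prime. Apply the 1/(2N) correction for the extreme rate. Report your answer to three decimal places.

The false-alarm rate is 0/40 = 0, so apply the 1/(2N) correction: FA → 1/(2·40) = 0.01250.
z(H) = z(0.95000) = 1.6449
z(FA) = z(0.01250) = -2.2414
d' = 1.6449 − (-2.2414) = 3.8863

d-prime = 3.886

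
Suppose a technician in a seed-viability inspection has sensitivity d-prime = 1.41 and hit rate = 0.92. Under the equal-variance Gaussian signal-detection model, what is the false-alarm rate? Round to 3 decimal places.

false-alarm rate = 0.498

z(hit rate) = z(0.92) = 1.4051
z(FA) = z(H) − d' = 1.4051 − 1.41 = -0.0049
false-alarm rate = Φ(-0.0049) = 0.4980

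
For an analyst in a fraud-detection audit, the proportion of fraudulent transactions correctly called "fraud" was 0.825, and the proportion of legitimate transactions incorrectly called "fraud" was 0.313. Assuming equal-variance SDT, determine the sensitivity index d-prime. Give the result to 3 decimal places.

d-prime = 1.422

Φ⁻¹(H) = Φ⁻¹(0.825) = 0.9346
Φ⁻¹(FA) = Φ⁻¹(0.313) = -0.4874
d' = z(H) − z(FA) = 0.9346 − (-0.4874) = 1.4220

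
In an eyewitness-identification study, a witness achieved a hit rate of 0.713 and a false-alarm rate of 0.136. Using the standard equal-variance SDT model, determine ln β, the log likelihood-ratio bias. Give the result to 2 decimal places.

ln β = 0.45

z(H) = 0.562
z(FA) = -1.098
ln β = −½·[z(H)² − z(FA)²] = −0.5 × (0.316 − 1.206) = 0.445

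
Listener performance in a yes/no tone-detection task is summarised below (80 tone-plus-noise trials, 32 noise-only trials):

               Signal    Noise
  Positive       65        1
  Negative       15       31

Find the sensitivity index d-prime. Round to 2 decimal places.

d-prime = 2.75

H = 65/80 = 0.8125
FA = 1/32 = 0.0312
z(0.8125) = 0.887, z(0.0312) = -1.863
d' = z(H) − z(FA) = 0.887 − (-1.863) = 2.750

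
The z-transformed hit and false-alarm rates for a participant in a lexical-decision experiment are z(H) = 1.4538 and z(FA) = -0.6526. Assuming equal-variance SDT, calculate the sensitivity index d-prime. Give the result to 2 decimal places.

d-prime = 2.11

d' = z(H) − z(FA) = 1.4538 − (-0.6526) = 2.1064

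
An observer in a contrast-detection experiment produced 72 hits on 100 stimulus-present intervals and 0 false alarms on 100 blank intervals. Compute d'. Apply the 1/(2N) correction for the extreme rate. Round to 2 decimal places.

The false-alarm rate is 0/100 = 0, so apply the 1/(2N) correction: FA → 1/(2·100) = 0.00500.
z(H) = z(0.72000) = 0.583
z(FA) = z(0.00500) = -2.576
d' = 0.583 − (-2.576) = 3.159

d' = 3.16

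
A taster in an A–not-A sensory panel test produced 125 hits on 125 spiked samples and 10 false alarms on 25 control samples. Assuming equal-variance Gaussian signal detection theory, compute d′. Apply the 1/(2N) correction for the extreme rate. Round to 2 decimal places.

The hit rate is 125/125 = 1, so apply the 1/(2N) correction: H → 1 − 1/(2·125) = 0.99600.
z(H) = z(0.99600) = 2.652
z(FA) = z(0.40000) = -0.253
d' = 2.652 − (-0.253) = 2.905

d′ = 2.91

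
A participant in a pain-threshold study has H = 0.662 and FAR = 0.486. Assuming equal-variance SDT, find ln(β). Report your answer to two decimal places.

ln β = -0.09

Φ⁻¹(H) = 0.418
Φ⁻¹(FA) = -0.035
ln β = −½·[z(H)² − z(FA)²] = −0.5 × (0.175 − 0.001) = -0.087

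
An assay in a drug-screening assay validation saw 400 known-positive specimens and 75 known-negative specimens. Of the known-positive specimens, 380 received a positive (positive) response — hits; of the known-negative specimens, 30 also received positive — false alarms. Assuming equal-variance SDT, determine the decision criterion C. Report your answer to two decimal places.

H = 380/400 = 0.9500
FA = 30/75 = 0.4000
Φ⁻¹(H) = 1.6449
Φ⁻¹(FA) = -0.2533
c = −½·[z(H) + z(FA)] = −0.5 × (1.6449 + (-0.2533)) = -0.6958
c < 0: the assay has a liberal response bias.

C = -0.70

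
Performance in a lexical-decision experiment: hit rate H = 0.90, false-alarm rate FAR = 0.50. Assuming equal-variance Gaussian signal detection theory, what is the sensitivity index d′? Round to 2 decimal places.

d′ = 1.28

z(0.90) = 1.2816, z(0.50) = 0.0000
d' = z(H) − z(FA) = 1.2816 − 0.0000 = 1.2816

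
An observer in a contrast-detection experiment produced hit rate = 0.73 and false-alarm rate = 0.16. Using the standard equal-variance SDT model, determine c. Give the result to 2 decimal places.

z(H) = 0.613
z(FA) = -0.994
c = −½·[z(H) + z(FA)] = −0.5 × (0.613 + (-0.994)) = 0.1905
c > 0: the observer has a conservative response bias.

c = 0.19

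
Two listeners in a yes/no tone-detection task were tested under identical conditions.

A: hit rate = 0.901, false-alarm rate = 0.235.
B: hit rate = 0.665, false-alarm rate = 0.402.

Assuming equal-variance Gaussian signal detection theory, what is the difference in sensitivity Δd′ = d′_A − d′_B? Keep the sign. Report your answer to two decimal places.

Δd′ = 1.34

A: z(0.901) = 1.287, z(0.235) = -0.722, d' = 2.009
B: z(0.665) = 0.426, z(0.402) = -0.248, d' = 0.674
Δd' = d'_A − d'_B = 2.009 − 0.674 = 1.335
A has the higher sensitivity.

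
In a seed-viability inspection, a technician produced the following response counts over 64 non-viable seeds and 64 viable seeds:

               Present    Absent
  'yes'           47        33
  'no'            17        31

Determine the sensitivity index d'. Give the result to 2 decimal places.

H = 47/64 = 0.7344
FA = 33/64 = 0.5156
Φ⁻¹(H) = Φ⁻¹(0.7344) = 0.6262
Φ⁻¹(FA) = Φ⁻¹(0.5156) = 0.0391
d' = z(H) − z(FA) = 0.6262 − 0.0391 = 0.5871

d' = 0.59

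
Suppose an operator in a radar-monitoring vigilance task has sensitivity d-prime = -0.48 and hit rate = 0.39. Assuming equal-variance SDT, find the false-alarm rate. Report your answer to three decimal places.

z(hit rate) = z(0.39) = -0.2793
z(FA) = z(H) − d' = -0.2793 − (-0.48) = 0.2007
false-alarm rate = Φ(0.2007) = 0.5795

false-alarm rate = 0.580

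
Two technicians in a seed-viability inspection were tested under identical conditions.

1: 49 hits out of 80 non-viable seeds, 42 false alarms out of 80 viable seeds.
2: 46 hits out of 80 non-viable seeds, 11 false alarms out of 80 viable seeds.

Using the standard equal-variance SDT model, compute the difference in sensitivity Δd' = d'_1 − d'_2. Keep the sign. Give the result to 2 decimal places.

1: z(0.6125) = 0.286, z(0.5250) = 0.063, d' = 0.223
2: z(0.5750) = 0.189, z(0.1375) = -1.092, d' = 1.281
Δd' = d'_1 − d'_2 = 0.223 − 1.281 = -1.058
2 has the higher sensitivity.

Δd' = -1.06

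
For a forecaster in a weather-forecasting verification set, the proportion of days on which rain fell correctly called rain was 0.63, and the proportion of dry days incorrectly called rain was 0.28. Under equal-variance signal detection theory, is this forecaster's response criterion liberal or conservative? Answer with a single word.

z(H) = 0.332, z(FA) = -0.583
c = −½·(z(H) + z(FA)) = 0.1255
c > 0 → conservative criterion (biased toward responding “no”).

conservative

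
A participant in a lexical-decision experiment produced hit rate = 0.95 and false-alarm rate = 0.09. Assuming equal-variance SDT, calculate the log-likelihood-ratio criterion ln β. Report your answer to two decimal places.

z(H) = z(0.95) = 1.645
z(FA) = z(0.09) = -1.341
ln β = −½·[z(H)² − z(FA)²] = −0.5 × (2.706 − 1.798) = -0.454

ln β = -0.45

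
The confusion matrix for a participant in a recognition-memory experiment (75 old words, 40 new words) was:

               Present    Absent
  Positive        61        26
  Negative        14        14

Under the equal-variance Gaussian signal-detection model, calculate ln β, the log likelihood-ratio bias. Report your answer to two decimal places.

ln β = -0.32

H = 61/75 = 0.8133
FA = 26/40 = 0.6500
Φ⁻¹(H) = Φ⁻¹(0.8133) = 0.890
Φ⁻¹(FA) = Φ⁻¹(0.6500) = 0.385
ln β = −½·[z(H)² − z(FA)²] = −0.5 × (0.792 − 0.148) = -0.322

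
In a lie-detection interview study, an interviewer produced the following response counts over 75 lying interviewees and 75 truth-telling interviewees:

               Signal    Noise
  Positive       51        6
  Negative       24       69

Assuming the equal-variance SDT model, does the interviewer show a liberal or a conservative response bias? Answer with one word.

conservative

z(H) = 0.468, z(FA) = -1.405
c = −½·(z(H) + z(FA)) = 0.4685
c > 0 → conservative criterion (biased toward responding “no”).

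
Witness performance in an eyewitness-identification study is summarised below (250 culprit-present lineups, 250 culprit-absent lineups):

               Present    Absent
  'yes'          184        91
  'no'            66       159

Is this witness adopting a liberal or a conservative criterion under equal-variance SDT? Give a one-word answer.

liberal

z(H) = 0.631, z(FA) = -0.348
c = −½·(z(H) + z(FA)) = -0.1415
c < 0 → liberal criterion (biased toward responding “yes”).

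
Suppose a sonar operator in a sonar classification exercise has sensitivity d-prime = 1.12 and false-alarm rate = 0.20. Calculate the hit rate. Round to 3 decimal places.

hit rate = 0.610

z(false-alarm rate) = z(0.20) = -0.8416
z(H) = z(FA) + d' = -0.8416 + 1.12 = 0.2784
hit rate = Φ(0.2784) = 0.6096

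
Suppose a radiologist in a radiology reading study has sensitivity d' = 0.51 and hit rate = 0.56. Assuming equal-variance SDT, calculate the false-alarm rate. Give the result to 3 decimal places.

false-alarm rate = 0.360

z(hit rate) = z(0.56) = 0.1510
z(FA) = z(H) − d' = 0.1510 − 0.51 = -0.3590
false-alarm rate = Φ(-0.3590) = 0.3598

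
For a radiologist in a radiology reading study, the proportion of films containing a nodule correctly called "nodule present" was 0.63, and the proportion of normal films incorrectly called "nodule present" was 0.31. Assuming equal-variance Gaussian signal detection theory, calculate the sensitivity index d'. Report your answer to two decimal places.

d' = 0.83

z(0.63) = 0.332, z(0.31) = -0.496
d' = z(H) − z(FA) = 0.332 − (-0.496) = 0.828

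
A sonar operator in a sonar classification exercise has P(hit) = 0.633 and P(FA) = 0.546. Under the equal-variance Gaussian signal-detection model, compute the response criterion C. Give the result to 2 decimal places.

C = -0.23

z(H) = 0.340
z(FA) = 0.116
c = −½·[z(H) + z(FA)] = −0.5 × (0.340 + 0.116) = -0.228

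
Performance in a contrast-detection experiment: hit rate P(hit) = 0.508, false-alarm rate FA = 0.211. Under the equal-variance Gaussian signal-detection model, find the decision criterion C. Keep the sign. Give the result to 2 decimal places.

C = 0.39

z(H) = 0.0201
z(FA) = -0.8030
c = −½·[z(H) + z(FA)] = −0.5 × (0.0201 + (-0.8030)) = 0.39145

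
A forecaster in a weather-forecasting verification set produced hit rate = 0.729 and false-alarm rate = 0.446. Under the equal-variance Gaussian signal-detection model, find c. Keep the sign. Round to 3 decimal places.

c = -0.237

Φ⁻¹(H) = 0.6098
Φ⁻¹(FA) = -0.1358
c = −½·[z(H) + z(FA)] = −0.5 × (0.6098 + (-0.1358)) = -0.2370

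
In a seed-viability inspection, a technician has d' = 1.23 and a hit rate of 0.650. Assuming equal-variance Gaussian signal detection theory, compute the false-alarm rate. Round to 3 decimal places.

z(hit rate) = z(0.650) = 0.3853
z(FA) = z(H) − d' = 0.3853 − 1.23 = -0.8447
false-alarm rate = Φ(-0.8447) = 0.1991

false-alarm rate = 0.199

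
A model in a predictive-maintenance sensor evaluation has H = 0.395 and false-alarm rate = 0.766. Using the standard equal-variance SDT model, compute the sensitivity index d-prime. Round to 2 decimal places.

Φ⁻¹(H) = Φ⁻¹(0.395) = -0.266
Φ⁻¹(FA) = Φ⁻¹(0.766) = 0.726
d' = z(H) − z(FA) = -0.266 − 0.726 = -0.992

d-prime = -0.99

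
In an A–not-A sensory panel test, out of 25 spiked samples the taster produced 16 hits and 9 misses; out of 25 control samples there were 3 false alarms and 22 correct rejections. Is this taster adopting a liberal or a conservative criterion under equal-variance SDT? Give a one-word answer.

z(H) = 0.358, z(FA) = -1.175
c = −½·(z(H) + z(FA)) = 0.4085
c > 0 → conservative criterion (biased toward responding “no”).

conservative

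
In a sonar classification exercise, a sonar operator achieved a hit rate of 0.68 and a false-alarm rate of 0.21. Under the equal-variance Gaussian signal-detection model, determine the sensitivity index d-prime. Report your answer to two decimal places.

Φ⁻¹(0.68) = 0.4677, Φ⁻¹(0.21) = -0.8064
d' = z(H) − z(FA) = 0.4677 − (-0.8064) = 1.2741

d-prime = 1.27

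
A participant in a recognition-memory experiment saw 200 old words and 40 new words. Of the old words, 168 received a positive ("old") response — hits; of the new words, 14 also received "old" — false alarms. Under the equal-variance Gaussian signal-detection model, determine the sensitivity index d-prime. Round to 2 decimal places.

H = 168/200 = 0.8400
FA = 14/40 = 0.3500
z(H) = 0.994
z(FA) = -0.385
d' = z(H) − z(FA) = 0.994 − (-0.385) = 1.379

d-prime = 1.38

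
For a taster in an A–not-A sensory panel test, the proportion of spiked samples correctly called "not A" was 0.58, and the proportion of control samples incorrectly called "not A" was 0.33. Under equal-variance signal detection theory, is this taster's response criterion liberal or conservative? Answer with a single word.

z(H) = 0.202, z(FA) = -0.440
c = −½·(z(H) + z(FA)) = 0.119
c > 0 → conservative criterion (biased toward responding “no”).

conservative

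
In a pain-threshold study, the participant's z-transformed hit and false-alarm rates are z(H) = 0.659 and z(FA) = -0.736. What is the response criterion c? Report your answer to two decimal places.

c = −½·[z(H) + z(FA)] = −½·(0.659 + (-0.736)) = 0.0385
c > 0: the participant has a conservative response bias.

c = 0.04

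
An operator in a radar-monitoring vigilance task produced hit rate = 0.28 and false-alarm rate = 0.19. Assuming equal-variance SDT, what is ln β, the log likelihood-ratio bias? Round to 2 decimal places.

ln β = 0.22

Φ⁻¹(H) = -0.583
Φ⁻¹(FA) = -0.878
ln β = −½·[z(H)² − z(FA)²] = −0.5 × (0.340 − 0.771) = 0.2155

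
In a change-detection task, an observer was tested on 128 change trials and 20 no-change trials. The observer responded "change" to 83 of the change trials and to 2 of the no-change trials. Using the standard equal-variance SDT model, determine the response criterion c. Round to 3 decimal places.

H = 83/128 = 0.6484
FA = 2/20 = 0.1000
z(H) = z(0.6484) = 0.3810
z(FA) = z(0.1000) = -1.2816
c = −½·[z(H) + z(FA)] = −0.5 × (0.3810 + (-1.2816)) = 0.4503

c = 0.450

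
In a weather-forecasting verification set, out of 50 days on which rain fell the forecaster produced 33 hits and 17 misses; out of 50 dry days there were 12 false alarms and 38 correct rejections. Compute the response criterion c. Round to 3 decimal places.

c = 0.147

H = 33/50 = 0.6600
FA = 12/50 = 0.2400
z(H) = z(0.6600) = 0.4125
z(FA) = z(0.2400) = -0.7063
c = −½·[z(H) + z(FA)] = −0.5 × (0.4125 + (-0.7063)) = 0.1469
c > 0: the forecaster has a conservative response bias.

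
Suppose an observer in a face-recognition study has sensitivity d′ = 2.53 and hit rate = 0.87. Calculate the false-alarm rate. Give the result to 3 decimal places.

false-alarm rate = 0.080

z(hit rate) = z(0.87) = 1.1264
z(FA) = z(H) − d' = 1.1264 − 2.53 = -1.4036
false-alarm rate = Φ(-1.4036) = 0.0802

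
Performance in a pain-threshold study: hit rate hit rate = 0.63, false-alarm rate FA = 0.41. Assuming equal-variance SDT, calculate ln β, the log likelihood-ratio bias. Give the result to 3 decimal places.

z(H) = z(0.63) = 0.3319
z(FA) = z(0.41) = -0.2275
ln β = −½·[z(H)² − z(FA)²] = −0.5 × (0.1102 − 0.0518) = -0.0292

ln β = -0.029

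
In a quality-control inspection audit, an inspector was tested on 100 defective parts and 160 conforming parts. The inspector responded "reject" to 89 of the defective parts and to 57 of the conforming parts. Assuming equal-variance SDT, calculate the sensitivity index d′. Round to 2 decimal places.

d′ = 1.60

H = 89/100 = 0.8900
FA = 57/160 = 0.3563
z(0.8900) = 1.227, z(0.3563) = -0.368
d' = z(H) − z(FA) = 1.227 − (-0.368) = 1.595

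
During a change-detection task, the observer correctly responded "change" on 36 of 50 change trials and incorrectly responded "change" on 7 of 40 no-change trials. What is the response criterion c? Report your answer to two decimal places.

c = 0.18

H = 36/50 = 0.7200
FA = 7/40 = 0.1750
z(H) = z(0.7200) = 0.5828
z(FA) = z(0.1750) = -0.9346
c = −½·[z(H) + z(FA)] = −0.5 × (0.5828 + (-0.9346)) = 0.1759
c > 0: the observer has a conservative response bias.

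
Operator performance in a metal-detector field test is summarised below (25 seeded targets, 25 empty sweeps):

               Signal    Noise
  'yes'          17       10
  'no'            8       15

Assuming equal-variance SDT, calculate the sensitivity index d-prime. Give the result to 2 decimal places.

d-prime = 0.72

H = 17/25 = 0.6800
FA = 10/25 = 0.4000
z(0.6800) = 0.468, z(0.4000) = -0.253
d' = z(H) − z(FA) = 0.468 − (-0.253) = 0.721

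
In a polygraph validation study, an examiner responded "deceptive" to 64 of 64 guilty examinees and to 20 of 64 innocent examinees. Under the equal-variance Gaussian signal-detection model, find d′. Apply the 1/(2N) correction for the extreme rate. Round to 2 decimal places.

The hit rate is 64/64 = 1, so apply the 1/(2N) correction: H → 1 − 1/(2·64) = 0.99219.
z(H) = z(0.99219) = 2.418
z(FA) = z(0.31250) = -0.489
d' = 2.418 − (-0.489) = 2.907

d′ = 2.91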